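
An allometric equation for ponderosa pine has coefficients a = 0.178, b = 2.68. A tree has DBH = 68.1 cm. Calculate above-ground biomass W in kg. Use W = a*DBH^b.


Formula: W = a * DBH^b  (allometric power law)
DBH^b = 68.1^2.68 = 81815.2497
W = 0.178 * 81815.2497 = 14563.1 kg

14563.1


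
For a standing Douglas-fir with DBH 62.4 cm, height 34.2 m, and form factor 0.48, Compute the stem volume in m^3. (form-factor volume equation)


Formula: V = pi * (DBH/200)^2 * H * ff
Radius = DBH/200 = 62.4/200 = 0.312 m
Radius^2 = 0.312^2 = 0.097344 m^2
V = pi * 0.097344 * 34.2 * 0.48
V = 5.02 m^3

5.02


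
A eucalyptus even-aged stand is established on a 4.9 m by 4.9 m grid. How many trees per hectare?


Formula: TPH = 10000 m^2/ha / (spacing_x * spacing_y)
Area per tree = 4.9 m * 4.9 m = 24.01 m^2
TPH = 10000 / 24.01 = 416 trees/ha

416


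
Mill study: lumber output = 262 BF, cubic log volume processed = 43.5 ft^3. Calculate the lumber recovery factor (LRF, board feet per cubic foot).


Formula: LRF = Lumber Output (BF) / Log Input (ft^3)
LRF = 262 BF / 43.5 ft^3
LRF = 6.02 BF/ft^3

6.02


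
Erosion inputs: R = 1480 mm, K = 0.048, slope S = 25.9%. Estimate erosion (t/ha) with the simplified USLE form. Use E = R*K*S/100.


Formula: E = R * K * S / 100  (simplified USLE)
R * K = 1480 * 0.048 = 71.04
E = 71.04 * 25.9 / 100 = 18.4 t/ha

18.4


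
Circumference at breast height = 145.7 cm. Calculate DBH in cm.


Formula: DBH = C / pi
DBH = 145.7 / pi
pi = 3.14159...
DBH = 46.4 cm

46.4


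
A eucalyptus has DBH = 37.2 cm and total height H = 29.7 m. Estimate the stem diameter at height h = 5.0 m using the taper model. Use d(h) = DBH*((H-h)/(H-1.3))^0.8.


Taper: d(h) = DBH * ((H - h) / (H - 1.3))^0.8
Numerator = H - h = 29.7 - 5.0 = 24.7 m
Denominator = H - 1.3 = 29.7 - 1.3 = 28.4 m
Ratio = 24.7 / 28.4 = 0.86972
d = 37.2 * 0.86972^0.8 = 33.3 cm

33.3


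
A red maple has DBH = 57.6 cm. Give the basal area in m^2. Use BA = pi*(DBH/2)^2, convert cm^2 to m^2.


Formula: BA = pi * (DBH/2)^2 / 10000  (cm^2 to m^2)
Radius = DBH/2 = 57.6/2 = 28.8 cm
BA = pi * 28.8^2 / 10000
   = 2605.7626 cm^2 / 10000
   = 0.2606 m^2

0.2606


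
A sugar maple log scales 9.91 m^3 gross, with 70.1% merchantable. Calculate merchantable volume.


Formula: MV = V_total * (merchantable_pct / 100)
Merchantable fraction = 70.1% / 100 = 0.701
MV = 9.91 m^3 * 0.701 = 6.947 m^3

6.947


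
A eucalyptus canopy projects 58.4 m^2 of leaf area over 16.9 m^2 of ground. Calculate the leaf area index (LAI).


Formula: LAI = total leaf area / ground area  (dimensionless)
LAI = 58.4 m^2 / 16.9 m^2
LAI = 3.46

3.46


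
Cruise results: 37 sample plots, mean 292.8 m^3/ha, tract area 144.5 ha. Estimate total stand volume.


Formula: Total Volume = Mean Volume per ha * Total Area
Total Volume = 292.8 m^3/ha * 144.5 ha
Total Volume = 42310 m^3

42310


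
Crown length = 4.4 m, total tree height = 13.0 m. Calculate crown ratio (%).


Formula: Crown Ratio = (Crown Length / Total Height) * 100
CR = (4.4 m / 13.0 m) * 100
CR = 0.3385 * 100 = 33.8%

33.8


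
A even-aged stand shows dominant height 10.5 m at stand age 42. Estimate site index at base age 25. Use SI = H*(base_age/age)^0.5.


Formula: SI = H_dom * (base_age / age)^0.5
Age ratio = 25 / 42 = 0.59524
sqrt(age_ratio) = 0.77152
SI = 10.5 * 0.77152 = 8.1 m

8.1


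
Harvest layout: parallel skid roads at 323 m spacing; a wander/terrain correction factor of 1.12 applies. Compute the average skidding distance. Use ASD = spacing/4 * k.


Formula: ASD = (spacing / 4) * correction
Uncorrected distance = spacing / 4 = 323 / 4 = 80.75 m
ASD = 80.75 * 1.12 = 90 m

90


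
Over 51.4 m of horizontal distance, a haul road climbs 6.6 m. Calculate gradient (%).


Formula: Gradient = rise / run * 100
Gradient = 6.6 / 51.4 * 100 = 12.8%

12.8


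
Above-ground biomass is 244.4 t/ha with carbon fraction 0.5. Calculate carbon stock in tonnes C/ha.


Formula: Carbon Stock = Biomass * Carbon Fraction
C = 244.4 t/ha * 0.5
C = 122.2 t C/ha

122.2


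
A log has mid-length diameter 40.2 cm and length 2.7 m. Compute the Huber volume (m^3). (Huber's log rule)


Huber: V = Am * L,  Am = pi*(Dm/200)^2
Am = pi*(40.2/200)^2 = 0.126923 m^2
V = 0.126923*2.7 = 0.3427 m^3

0.3427


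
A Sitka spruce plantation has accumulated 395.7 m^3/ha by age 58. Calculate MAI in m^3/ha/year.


Formula: MAI = Total Volume / Stand Age
MAI = 395.7 m^3/ha / 58 years
MAI = 6.82 m^3/ha/year

6.82


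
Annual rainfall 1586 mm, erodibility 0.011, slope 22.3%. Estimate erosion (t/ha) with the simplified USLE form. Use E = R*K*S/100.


Formula: E = R * K * S / 100  (simplified USLE)
R * K = 1586 * 0.011 = 17.446
E = 17.446 * 22.3 / 100 = 3.89 t/ha

3.89


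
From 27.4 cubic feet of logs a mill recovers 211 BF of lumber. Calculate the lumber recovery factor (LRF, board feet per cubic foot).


Formula: LRF = Lumber Output (BF) / Log Input (ft^3)
LRF = 211 BF / 27.4 ft^3
LRF = 7.7 BF/ft^3

7.7


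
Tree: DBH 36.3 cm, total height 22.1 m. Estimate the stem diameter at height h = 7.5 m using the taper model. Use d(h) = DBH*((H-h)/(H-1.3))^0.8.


Taper: d(h) = DBH * ((H - h) / (H - 1.3))^0.8
Numerator = H - h = 22.1 - 7.5 = 14.6 m
Denominator = H - 1.3 = 22.1 - 1.3 = 20.8 m
Ratio = 14.6 / 20.8 = 0.70192
d = 36.3 * 0.70192^0.8 = 27.3 cm

27.3


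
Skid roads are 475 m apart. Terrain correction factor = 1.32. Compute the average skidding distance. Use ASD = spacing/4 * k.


Formula: ASD = (spacing / 4) * correction
Uncorrected distance = spacing / 4 = 475 / 4 = 118.75 m
ASD = 118.75 * 1.32 = 157 m

157


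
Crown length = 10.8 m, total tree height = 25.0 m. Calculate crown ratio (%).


Formula: Crown Ratio = (Crown Length / Total Height) * 100
CR = (10.8 m / 25.0 m) * 100
CR = 0.432 * 100 = 43.2%

43.2


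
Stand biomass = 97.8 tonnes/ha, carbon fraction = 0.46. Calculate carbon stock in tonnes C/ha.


Formula: Carbon Stock = Biomass * Carbon Fraction
C = 97.8 t/ha * 0.46
C = 45.0 t C/ha

45.0


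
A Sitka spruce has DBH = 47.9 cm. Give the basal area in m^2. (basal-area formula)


Formula: BA = pi * (DBH/2)^2 / 10000  (cm^2 to m^2)
Radius = DBH/2 = 47.9/2 = 23.95 cm
BA = pi * 23.95^2 / 10000
   = 1802.0254 cm^2 / 10000
   = 0.1802 m^2

0.1802


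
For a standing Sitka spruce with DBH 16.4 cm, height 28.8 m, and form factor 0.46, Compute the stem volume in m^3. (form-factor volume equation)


Formula: V = pi * (DBH/200)^2 * H * ff
Radius = DBH/200 = 16.4/200 = 0.082 m
Radius^2 = 0.082^2 = 0.006724 m^2
V = pi * 0.006724 * 28.8 * 0.46
V = 0.28 m^3

0.28


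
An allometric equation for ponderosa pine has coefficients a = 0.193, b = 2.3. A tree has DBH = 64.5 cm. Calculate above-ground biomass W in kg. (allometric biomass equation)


Formula: W = a * DBH^b  (allometric power law)
DBH^b = 64.5^2.3 = 14520.693
W = 0.193 * 14520.693 = 2802.5 kg

2802.5


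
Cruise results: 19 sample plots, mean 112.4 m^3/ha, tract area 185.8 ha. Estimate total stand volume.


Formula: Total Volume = Mean Volume per ha * Total Area
Total Volume = 112.4 m^3/ha * 185.8 ha
Total Volume = 20884 m^3

20884


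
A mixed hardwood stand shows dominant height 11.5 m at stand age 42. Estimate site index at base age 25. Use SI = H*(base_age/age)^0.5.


Formula: SI = H_dom * (base_age / age)^0.5
Age ratio = 25 / 42 = 0.59524
sqrt(age_ratio) = 0.77152
SI = 11.5 * 0.77152 = 8.9 m

8.9


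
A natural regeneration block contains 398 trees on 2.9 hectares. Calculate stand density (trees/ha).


Formula: Stand Density = N_trees / Area_ha
Density = 398 trees / 2.9 ha
Density = 137 trees/ha

137


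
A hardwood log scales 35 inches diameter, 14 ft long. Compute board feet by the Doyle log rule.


Doyle: BF = (D - 4)^2 * L / 16
Adjusted diameter = 35 - 4 = 31 in
(D-4)^2 = 31^2 = 961
BF = 961 * 14 / 16 = 841 BF

841


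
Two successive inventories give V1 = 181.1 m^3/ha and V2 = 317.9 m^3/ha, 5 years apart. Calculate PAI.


Formula: PAI = (V_T2 - V_T1) / (T2 - T1)
Volume increment = 317.9 - 181.1 = 136.8 m^3/ha
PAI = 136.8 / 5 = 27.36 m^3/ha/year

27.36


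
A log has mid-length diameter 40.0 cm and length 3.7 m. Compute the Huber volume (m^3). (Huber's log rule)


Huber: V = Am * L,  Am = pi*(Dm/200)^2
Am = pi*(40.0/200)^2 = 0.125664 m^2
V = 0.125664*3.7 = 0.465 m^3

0.465


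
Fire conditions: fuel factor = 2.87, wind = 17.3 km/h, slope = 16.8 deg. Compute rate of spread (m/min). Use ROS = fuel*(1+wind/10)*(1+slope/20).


Formula: ROS = fuel * (1 + wind/10) * (1 + slope/20)
Wind factor = 1 + 17.3/10 = 2.73
Slope factor = 1 + 16.8/20 = 1.84
ROS = 2.87 * 2.73 * 1.84 = 14.42 m/min

14.42


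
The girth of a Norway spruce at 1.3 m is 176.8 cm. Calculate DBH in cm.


Formula: DBH = C / pi
DBH = 176.8 / pi
pi = 3.14159...
DBH = 56.3 cm

56.3


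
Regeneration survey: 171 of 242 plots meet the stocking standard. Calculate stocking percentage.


Formula: Stocking % = stocked plots / total plots * 100
Stocking = 171 / 242 * 100
Stocking = 0.7066 * 100 = 70.7%

70.7


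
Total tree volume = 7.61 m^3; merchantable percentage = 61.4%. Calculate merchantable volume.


Formula: MV = V_total * (merchantable_pct / 100)
Merchantable fraction = 61.4% / 100 = 0.614
MV = 7.61 m^3 * 0.614 = 4.673 m^3

4.673


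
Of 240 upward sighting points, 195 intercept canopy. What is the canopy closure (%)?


Formula: Canopy closure = covered points / total points * 100
Closure = 195 / 240 * 100
Closure = 0.8125 * 100 = 81.3%

81.3


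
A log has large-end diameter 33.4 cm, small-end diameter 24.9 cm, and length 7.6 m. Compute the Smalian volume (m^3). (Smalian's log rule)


Smalian: V = (A1 + A2)/2 * L,  A = pi*(D/200)^2
A1 = pi*(33.4/200)^2 = 0.087616 m^2
A2 = pi*(24.9/200)^2 = 0.048695 m^2
V = (0.087616+0.048695)/2*7.6 = 0.518 m^3

0.518


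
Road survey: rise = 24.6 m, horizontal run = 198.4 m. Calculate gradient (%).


Formula: Gradient = rise / run * 100
Gradient = 24.6 / 198.4 * 100 = 12.4%

12.4


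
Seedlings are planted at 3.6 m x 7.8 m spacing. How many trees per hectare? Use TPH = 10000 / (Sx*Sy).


Formula: TPH = 10000 m^2/ha / (spacing_x * spacing_y)
Area per tree = 3.6 m * 7.8 m = 28.08 m^2
TPH = 10000 / 28.08 = 356 trees/ha

356


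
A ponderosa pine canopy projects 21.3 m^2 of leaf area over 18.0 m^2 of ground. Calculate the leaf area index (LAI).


Formula: LAI = total leaf area / ground area  (dimensionless)
LAI = 21.3 m^2 / 18.0 m^2
LAI = 1.18

1.18


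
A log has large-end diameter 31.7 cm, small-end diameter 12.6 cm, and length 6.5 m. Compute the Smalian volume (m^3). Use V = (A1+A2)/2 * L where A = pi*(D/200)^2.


Smalian: V = (A1 + A2)/2 * L,  A = pi*(D/200)^2
A1 = pi*(31.7/200)^2 = 0.078924 m^2
A2 = pi*(12.6/200)^2 = 0.012469 m^2
V = (0.078924+0.012469)/2*6.5 = 0.297 m^3

0.297


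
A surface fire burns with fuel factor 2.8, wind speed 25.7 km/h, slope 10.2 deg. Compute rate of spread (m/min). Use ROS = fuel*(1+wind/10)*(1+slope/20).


Formula: ROS = fuel * (1 + wind/10) * (1 + slope/20)
Wind factor = 1 + 25.7/10 = 3.57
Slope factor = 1 + 10.2/20 = 1.51
ROS = 2.8 * 3.57 * 1.51 = 15.09 m/min

15.09


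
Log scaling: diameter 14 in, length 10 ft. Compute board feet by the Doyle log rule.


Doyle: BF = (D - 4)^2 * L / 16
Adjusted diameter = 14 - 4 = 10 in
(D-4)^2 = 10^2 = 100
BF = 100 * 10 / 16 = 63 BF

63


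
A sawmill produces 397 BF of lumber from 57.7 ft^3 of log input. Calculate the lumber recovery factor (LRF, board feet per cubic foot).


Formula: LRF = Lumber Output (BF) / Log Input (ft^3)
LRF = 397 BF / 57.7 ft^3
LRF = 6.88 BF/ft^3

6.88


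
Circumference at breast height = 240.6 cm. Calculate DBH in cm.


Formula: DBH = C / pi
DBH = 240.6 / pi
pi = 3.14159...
DBH = 76.6 cm

76.6


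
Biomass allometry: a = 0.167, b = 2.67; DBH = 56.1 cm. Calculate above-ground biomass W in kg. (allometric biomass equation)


Formula: W = a * DBH^b  (allometric power law)
DBH^b = 56.1^2.67 = 46744.5345
W = 0.167 * 46744.5345 = 7806.3 kg

7806.3


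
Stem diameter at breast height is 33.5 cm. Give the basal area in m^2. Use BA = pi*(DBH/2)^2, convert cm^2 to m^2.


Formula: BA = pi * (DBH/2)^2 / 10000  (cm^2 to m^2)
Radius = DBH/2 = 33.5/2 = 16.75 cm
BA = pi * 16.75^2 / 10000
   = 881.4131 cm^2 / 10000
   = 0.0881 m^2

0.0881


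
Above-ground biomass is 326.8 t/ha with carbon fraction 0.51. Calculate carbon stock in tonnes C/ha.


Formula: Carbon Stock = Biomass * Carbon Fraction
C = 326.8 t/ha * 0.51
C = 166.7 t C/ha

166.7


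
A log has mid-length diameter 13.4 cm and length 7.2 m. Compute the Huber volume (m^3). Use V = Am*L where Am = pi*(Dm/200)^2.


Huber: V = Am * L,  Am = pi*(Dm/200)^2
Am = pi*(13.4/200)^2 = 0.014103 m^2
V = 0.014103*7.2 = 0.1015 m^3

0.1015


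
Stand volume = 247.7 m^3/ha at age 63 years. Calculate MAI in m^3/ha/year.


Formula: MAI = Total Volume / Stand Age
MAI = 247.7 m^3/ha / 63 years
MAI = 3.93 m^3/ha/year

3.93


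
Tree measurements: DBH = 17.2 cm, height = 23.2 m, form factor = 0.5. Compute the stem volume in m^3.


Formula: V = pi * (DBH/200)^2 * H * ff
Radius = DBH/200 = 17.2/200 = 0.086 m
Radius^2 = 0.086^2 = 0.007396 m^2
V = pi * 0.007396 * 23.2 * 0.5
V = 0.27 m^3

0.27


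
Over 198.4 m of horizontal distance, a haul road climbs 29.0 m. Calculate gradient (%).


Formula: Gradient = rise / run * 100
Gradient = 29.0 / 198.4 * 100 = 14.6%

14.6


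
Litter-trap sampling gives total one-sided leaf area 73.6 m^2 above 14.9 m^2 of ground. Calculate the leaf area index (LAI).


Formula: LAI = total leaf area / ground area  (dimensionless)
LAI = 73.6 m^2 / 14.9 m^2
LAI = 4.94

4.94


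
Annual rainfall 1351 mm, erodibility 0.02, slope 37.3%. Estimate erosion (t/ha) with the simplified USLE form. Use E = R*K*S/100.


Formula: E = R * K * S / 100  (simplified USLE)
R * K = 1351 * 0.02 = 27.02
E = 27.02 * 37.3 / 100 = 10.08 t/ha

10.08


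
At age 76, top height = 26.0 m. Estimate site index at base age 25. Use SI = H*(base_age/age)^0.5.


Formula: SI = H_dom * (base_age / age)^0.5
Age ratio = 25 / 76 = 0.32895
sqrt(age_ratio) = 0.57354
SI = 26.0 * 0.57354 = 14.9 m

14.9


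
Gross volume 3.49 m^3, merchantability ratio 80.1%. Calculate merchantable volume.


Formula: MV = V_total * (merchantable_pct / 100)
Merchantable fraction = 80.1% / 100 = 0.801
MV = 3.49 m^3 * 0.801 = 2.795 m^3

2.795


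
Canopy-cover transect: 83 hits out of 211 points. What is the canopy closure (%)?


Formula: Canopy closure = covered points / total points * 100
Closure = 83 / 211 * 100
Closure = 0.3934 * 100 = 39.3%

39.3


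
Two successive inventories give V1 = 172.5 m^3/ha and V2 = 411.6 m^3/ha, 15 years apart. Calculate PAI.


Formula: PAI = (V_T2 - V_T1) / (T2 - T1)
Volume increment = 411.6 - 172.5 = 239.1 m^3/ha
PAI = 239.1 / 15 = 15.94 m^3/ha/year

15.94


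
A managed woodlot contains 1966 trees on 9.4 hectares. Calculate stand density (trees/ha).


Formula: Stand Density = N_trees / Area_ha
Density = 1966 trees / 9.4 ha
Density = 209 trees/ha

209


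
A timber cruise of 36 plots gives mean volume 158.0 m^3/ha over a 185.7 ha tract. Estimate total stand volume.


Formula: Total Volume = Mean Volume per ha * Total Area
Total Volume = 158.0 m^3/ha * 185.7 ha
Total Volume = 29341 m^3

29341


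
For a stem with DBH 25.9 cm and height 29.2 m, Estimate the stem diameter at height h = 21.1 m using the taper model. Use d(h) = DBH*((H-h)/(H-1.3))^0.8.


Taper: d(h) = DBH * ((H - h) / (H - 1.3))^0.8
Numerator = H - h = 29.2 - 21.1 = 8.1 m
Denominator = H - 1.3 = 29.2 - 1.3 = 27.9 m
Ratio = 8.1 / 27.9 = 0.29032
d = 25.9 * 0.29032^0.8 = 9.6 cm

9.6


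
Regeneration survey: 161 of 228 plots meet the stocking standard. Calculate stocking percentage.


Formula: Stocking % = stocked plots / total plots * 100
Stocking = 161 / 228 * 100
Stocking = 0.7061 * 100 = 70.6%

70.6


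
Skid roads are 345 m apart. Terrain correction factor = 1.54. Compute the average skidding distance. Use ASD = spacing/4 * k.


Formula: ASD = (spacing / 4) * correction
Uncorrected distance = spacing / 4 = 345 / 4 = 86.25 m
ASD = 86.25 * 1.54 = 133 m

133


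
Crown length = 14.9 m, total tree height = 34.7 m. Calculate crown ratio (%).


Formula: Crown Ratio = (Crown Length / Total Height) * 100
CR = (14.9 m / 34.7 m) * 100
CR = 0.4294 * 100 = 42.9%

42.9


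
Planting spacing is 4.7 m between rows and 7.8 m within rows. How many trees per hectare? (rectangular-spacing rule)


Formula: TPH = 10000 m^2/ha / (spacing_x * spacing_y)
Area per tree = 4.7 m * 7.8 m = 36.66 m^2
TPH = 10000 / 36.66 = 273 trees/ha

273


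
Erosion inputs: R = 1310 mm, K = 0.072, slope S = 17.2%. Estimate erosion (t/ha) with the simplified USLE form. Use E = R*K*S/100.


Formula: E = R * K * S / 100  (simplified USLE)
R * K = 1310 * 0.072 = 94.32
E = 94.32 * 17.2 / 100 = 16.22 t/ha

16.22


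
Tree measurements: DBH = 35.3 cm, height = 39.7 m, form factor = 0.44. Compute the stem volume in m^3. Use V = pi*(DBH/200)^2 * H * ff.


Formula: V = pi * (DBH/200)^2 * H * ff
Radius = DBH/200 = 35.3/200 = 0.1765 m
Radius^2 = 0.1765^2 = 0.03115225 m^2
V = pi * 0.03115225 * 39.7 * 0.44
V = 1.71 m^3

1.71


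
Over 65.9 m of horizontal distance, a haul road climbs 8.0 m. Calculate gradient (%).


Formula: Gradient = rise / run * 100
Gradient = 8.0 / 65.9 * 100 = 12.1%

12.1


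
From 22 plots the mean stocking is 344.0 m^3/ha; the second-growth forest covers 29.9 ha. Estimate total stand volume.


Formula: Total Volume = Mean Volume per ha * Total Area
Total Volume = 344.0 m^3/ha * 29.9 ha
Total Volume = 10286 m^3

10286


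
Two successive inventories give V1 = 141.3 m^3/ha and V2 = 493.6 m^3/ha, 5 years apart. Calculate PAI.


Formula: PAI = (V_T2 - V_T1) / (T2 - T1)
Volume increment = 493.6 - 141.3 = 352.3 m^3/ha
PAI = 352.3 / 5 = 70.46 m^3/ha/year

70.46


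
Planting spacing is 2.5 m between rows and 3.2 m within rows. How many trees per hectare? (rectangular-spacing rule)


Formula: TPH = 10000 m^2/ha / (spacing_x * spacing_y)
Area per tree = 2.5 m * 3.2 m = 8.0 m^2
TPH = 10000 / 8.0 = 1250 trees/ha

1250


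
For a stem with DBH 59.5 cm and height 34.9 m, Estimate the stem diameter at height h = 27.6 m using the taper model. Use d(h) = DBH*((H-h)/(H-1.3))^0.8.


Taper: d(h) = DBH * ((H - h) / (H - 1.3))^0.8
Numerator = H - h = 34.9 - 27.6 = 7.3 m
Denominator = H - 1.3 = 34.9 - 1.3 = 33.6 m
Ratio = 7.3 / 33.6 = 0.21726
d = 59.5 * 0.21726^0.8 = 17.5 cm

17.5


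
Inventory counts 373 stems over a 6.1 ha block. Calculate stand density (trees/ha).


Formula: Stand Density = N_trees / Area_ha
Density = 373 trees / 6.1 ha
Density = 61 trees/ha

61


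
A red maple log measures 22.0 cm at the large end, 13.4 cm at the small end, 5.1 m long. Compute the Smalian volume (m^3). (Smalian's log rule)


Smalian: V = (A1 + A2)/2 * L,  A = pi*(D/200)^2
A1 = pi*(22.0/200)^2 = 0.038013 m^2
A2 = pi*(13.4/200)^2 = 0.014103 m^2
V = (0.038013+0.014103)/2*5.1 = 0.1329 m^3

0.1329


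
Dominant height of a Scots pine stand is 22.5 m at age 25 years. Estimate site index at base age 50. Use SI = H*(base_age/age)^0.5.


Formula: SI = H_dom * (base_age / age)^0.5
Age ratio = 50 / 25 = 2.0
sqrt(age_ratio) = 1.41421
SI = 22.5 * 1.41421 = 31.8 m

31.8


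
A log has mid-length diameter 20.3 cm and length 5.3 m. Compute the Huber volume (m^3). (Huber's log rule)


Huber: V = Am * L,  Am = pi*(Dm/200)^2
Am = pi*(20.3/200)^2 = 0.032365 m^2
V = 0.032365*5.3 = 0.1715 m^3

0.1715


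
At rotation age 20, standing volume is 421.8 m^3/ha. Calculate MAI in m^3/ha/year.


Formula: MAI = Total Volume / Stand Age
MAI = 421.8 m^3/ha / 20 years
MAI = 21.09 m^3/ha/year

21.09


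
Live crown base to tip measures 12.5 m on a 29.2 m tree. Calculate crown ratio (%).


Formula: Crown Ratio = (Crown Length / Total Height) * 100
CR = (12.5 m / 29.2 m) * 100
CR = 0.4281 * 100 = 42.8%

42.8


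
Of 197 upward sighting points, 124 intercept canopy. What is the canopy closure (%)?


Formula: Canopy closure = covered points / total points * 100
Closure = 124 / 197 * 100
Closure = 0.6294 * 100 = 62.9%

62.9


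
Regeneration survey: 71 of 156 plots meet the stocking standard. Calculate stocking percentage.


Formula: Stocking % = stocked plots / total plots * 100
Stocking = 71 / 156 * 100
Stocking = 0.4551 * 100 = 45.5%

45.5


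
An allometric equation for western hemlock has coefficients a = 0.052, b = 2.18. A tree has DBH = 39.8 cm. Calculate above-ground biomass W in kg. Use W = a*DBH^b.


Formula: W = a * DBH^b  (allometric power law)
DBH^b = 39.8^2.18 = 3074.2919
W = 0.052 * 3074.2919 = 159.9 kg

159.9


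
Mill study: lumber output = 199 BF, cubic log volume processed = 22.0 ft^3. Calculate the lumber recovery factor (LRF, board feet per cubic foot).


Formula: LRF = Lumber Output (BF) / Log Input (ft^3)
LRF = 199 BF / 22.0 ft^3
LRF = 9.05 BF/ft^3

9.05


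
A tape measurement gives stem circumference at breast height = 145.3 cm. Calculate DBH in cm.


Formula: DBH = C / pi
DBH = 145.3 / pi
pi = 3.14159...
DBH = 46.3 cm

46.3


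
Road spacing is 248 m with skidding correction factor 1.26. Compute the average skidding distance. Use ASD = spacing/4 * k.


Formula: ASD = (spacing / 4) * correction
Uncorrected distance = spacing / 4 = 248 / 4 = 62 m
ASD = 62 * 1.26 = 78 m

78


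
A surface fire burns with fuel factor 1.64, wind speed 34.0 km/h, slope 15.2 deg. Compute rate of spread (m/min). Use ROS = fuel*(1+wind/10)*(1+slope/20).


Formula: ROS = fuel * (1 + wind/10) * (1 + slope/20)
Wind factor = 1 + 34.0/10 = 4.4
Slope factor = 1 + 15.2/20 = 1.76
ROS = 1.64 * 4.4 * 1.76 = 12.7 m/min

12.7


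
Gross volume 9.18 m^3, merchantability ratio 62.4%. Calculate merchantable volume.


Formula: MV = V_total * (merchantable_pct / 100)
Merchantable fraction = 62.4% / 100 = 0.624
MV = 9.18 m^3 * 0.624 = 5.728 m^3

5.728


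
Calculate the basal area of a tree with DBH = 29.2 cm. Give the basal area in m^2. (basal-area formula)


Formula: BA = pi * (DBH/2)^2 / 10000  (cm^2 to m^2)
Radius = DBH/2 = 29.2/2 = 14.6 cm
BA = pi * 14.6^2 / 10000
   = 669.6619 cm^2 / 10000
   = 0.067 m^2

0.067


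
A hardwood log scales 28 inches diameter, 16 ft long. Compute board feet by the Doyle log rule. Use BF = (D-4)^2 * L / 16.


Doyle: BF = (D - 4)^2 * L / 16
Adjusted diameter = 28 - 4 = 24 in
(D-4)^2 = 24^2 = 576
BF = 576 * 16 / 16 = 576 BF

576


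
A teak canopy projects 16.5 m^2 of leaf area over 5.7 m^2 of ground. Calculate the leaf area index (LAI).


Formula: LAI = total leaf area / ground area  (dimensionless)
LAI = 16.5 m^2 / 5.7 m^2
LAI = 2.89

2.89


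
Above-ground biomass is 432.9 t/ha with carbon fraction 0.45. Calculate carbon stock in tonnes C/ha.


Formula: Carbon Stock = Biomass * Carbon Fraction
C = 432.9 t/ha * 0.45
C = 194.8 t C/ha

194.8


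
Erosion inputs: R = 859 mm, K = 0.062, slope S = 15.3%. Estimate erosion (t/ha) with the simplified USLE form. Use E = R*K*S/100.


Formula: E = R * K * S / 100  (simplified USLE)
R * K = 859 * 0.062 = 53.258
E = 53.258 * 15.3 / 100 = 8.15 t/ha

8.15


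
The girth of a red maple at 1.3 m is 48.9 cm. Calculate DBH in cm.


Formula: DBH = C / pi
DBH = 48.9 / pi
pi = 3.14159...
DBH = 15.6 cm

15.6


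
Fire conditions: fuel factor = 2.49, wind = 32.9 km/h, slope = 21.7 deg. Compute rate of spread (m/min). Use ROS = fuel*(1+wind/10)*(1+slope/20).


Formula: ROS = fuel * (1 + wind/10) * (1 + slope/20)
Wind factor = 1 + 32.9/10 = 4.29
Slope factor = 1 + 21.7/20 = 2.085
ROS = 2.49 * 4.29 * 2.085 = 22.27 m/min

22.27


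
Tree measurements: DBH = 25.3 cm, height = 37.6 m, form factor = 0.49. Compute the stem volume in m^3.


Formula: V = pi * (DBH/200)^2 * H * ff
Radius = DBH/200 = 25.3/200 = 0.1265 m
Radius^2 = 0.1265^2 = 0.01600225 m^2
V = pi * 0.01600225 * 37.6 * 0.49
V = 0.926 m^3

0.926


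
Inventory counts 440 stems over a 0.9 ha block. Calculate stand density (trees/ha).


Formula: Stand Density = N_trees / Area_ha
Density = 440 trees / 0.9 ha
Density = 489 trees/ha

489


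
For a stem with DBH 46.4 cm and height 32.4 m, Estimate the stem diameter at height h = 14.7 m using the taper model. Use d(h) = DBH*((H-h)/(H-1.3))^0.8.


Taper: d(h) = DBH * ((H - h) / (H - 1.3))^0.8
Numerator = H - h = 32.4 - 14.7 = 17.7 m
Denominator = H - 1.3 = 32.4 - 1.3 = 31.1 m
Ratio = 17.7 / 31.1 = 0.56913
d = 46.4 * 0.56913^0.8 = 29.6 cm

29.6


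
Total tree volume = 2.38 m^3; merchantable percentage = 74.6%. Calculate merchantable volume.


Formula: MV = V_total * (merchantable_pct / 100)
Merchantable fraction = 74.6% / 100 = 0.746
MV = 2.38 m^3 * 0.746 = 1.775 m^3

1.775


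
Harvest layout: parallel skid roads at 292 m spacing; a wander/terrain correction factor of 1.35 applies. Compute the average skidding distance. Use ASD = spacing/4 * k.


Formula: ASD = (spacing / 4) * correction
Uncorrected distance = spacing / 4 = 292 / 4 = 73 m
ASD = 73 * 1.35 = 99 m

99


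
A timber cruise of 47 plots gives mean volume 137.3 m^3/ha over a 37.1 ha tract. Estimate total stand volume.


Formula: Total Volume = Mean Volume per ha * Total Area
Total Volume = 137.3 m^3/ha * 37.1 ha
Total Volume = 5094 m^3

5094


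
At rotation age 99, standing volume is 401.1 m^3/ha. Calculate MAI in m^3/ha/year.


Formula: MAI = Total Volume / Stand Age
MAI = 401.1 m^3/ha / 99 years
MAI = 4.05 m^3/ha/year

4.05


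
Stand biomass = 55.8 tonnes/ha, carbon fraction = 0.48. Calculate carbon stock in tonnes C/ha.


Formula: Carbon Stock = Biomass * Carbon Fraction
C = 55.8 t/ha * 0.48
C = 26.8 t C/ha

26.8


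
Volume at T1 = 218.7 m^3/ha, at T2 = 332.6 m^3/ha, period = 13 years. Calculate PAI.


Formula: PAI = (V_T2 - V_T1) / (T2 - T1)
Volume increment = 332.6 - 218.7 = 113.9 m^3/ha
PAI = 113.9 / 13 = 8.76 m^3/ha/year

8.76


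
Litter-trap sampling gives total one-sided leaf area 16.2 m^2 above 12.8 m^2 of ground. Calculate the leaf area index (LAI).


Formula: LAI = total leaf area / ground area  (dimensionless)
LAI = 16.2 m^2 / 12.8 m^2
LAI = 1.27

1.27


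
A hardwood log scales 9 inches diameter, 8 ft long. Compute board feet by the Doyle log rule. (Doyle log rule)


Doyle: BF = (D - 4)^2 * L / 16
Adjusted diameter = 9 - 4 = 5 in
(D-4)^2 = 5^2 = 25
BF = 25 * 8 / 16 = 13 BF

13


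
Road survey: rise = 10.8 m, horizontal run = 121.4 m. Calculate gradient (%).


Formula: Gradient = rise / run * 100
Gradient = 10.8 / 121.4 * 100 = 8.9%

8.9


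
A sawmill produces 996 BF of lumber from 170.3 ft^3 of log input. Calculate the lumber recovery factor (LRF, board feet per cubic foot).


Formula: LRF = Lumber Output (BF) / Log Input (ft^3)
LRF = 996 BF / 170.3 ft^3
LRF = 5.85 BF/ft^3

5.85


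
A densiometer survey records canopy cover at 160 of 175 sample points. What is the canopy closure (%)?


Formula: Canopy closure = covered points / total points * 100
Closure = 160 / 175 * 100
Closure = 0.9143 * 100 = 91.4%

91.4


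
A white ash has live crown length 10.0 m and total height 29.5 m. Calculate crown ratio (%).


Formula: Crown Ratio = (Crown Length / Total Height) * 100
CR = (10.0 m / 29.5 m) * 100
CR = 0.339 * 100 = 33.9%

33.9


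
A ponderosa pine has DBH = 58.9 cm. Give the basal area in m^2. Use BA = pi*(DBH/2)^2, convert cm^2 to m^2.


Formula: BA = pi * (DBH/2)^2 / 10000  (cm^2 to m^2)
Radius = DBH/2 = 58.9/2 = 29.45 cm
BA = pi * 29.45^2 / 10000
   = 2724.7112 cm^2 / 10000
   = 0.2725 m^2

0.2725


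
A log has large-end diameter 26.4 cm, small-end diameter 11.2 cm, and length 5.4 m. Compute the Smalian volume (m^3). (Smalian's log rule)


Smalian: V = (A1 + A2)/2 * L,  A = pi*(D/200)^2
A1 = pi*(26.4/200)^2 = 0.054739 m^2
A2 = pi*(11.2/200)^2 = 0.009852 m^2
V = (0.054739+0.009852)/2*5.4 = 0.1744 m^3

0.1744


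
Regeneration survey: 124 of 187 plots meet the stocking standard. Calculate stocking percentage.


Formula: Stocking % = stocked plots / total plots * 100
Stocking = 124 / 187 * 100
Stocking = 0.6631 * 100 = 66.3%

66.3


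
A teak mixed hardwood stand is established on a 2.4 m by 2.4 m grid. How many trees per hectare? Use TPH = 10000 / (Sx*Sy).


Formula: TPH = 10000 m^2/ha / (spacing_x * spacing_y)
Area per tree = 2.4 m * 2.4 m = 5.76 m^2
TPH = 10000 / 5.76 = 1736 trees/ha

1736


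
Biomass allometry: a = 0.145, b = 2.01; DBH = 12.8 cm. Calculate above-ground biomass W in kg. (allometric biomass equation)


Formula: W = a * DBH^b  (allometric power law)
DBH^b = 12.8^2.01 = 168.0707
W = 0.145 * 168.0707 = 24.4 kg

24.4


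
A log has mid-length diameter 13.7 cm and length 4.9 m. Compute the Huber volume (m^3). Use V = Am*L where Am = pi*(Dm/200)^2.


Huber: V = Am * L,  Am = pi*(Dm/200)^2
Am = pi*(13.7/200)^2 = 0.014741 m^2
V = 0.014741*4.9 = 0.0722 m^3

0.0722


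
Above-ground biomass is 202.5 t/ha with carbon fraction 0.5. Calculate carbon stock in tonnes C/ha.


Formula: Carbon Stock = Biomass * Carbon Fraction
C = 202.5 t/ha * 0.5
C = 101.3 t C/ha

101.3


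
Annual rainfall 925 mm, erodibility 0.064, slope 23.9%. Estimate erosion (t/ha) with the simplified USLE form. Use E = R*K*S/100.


Formula: E = R * K * S / 100  (simplified USLE)
R * K = 925 * 0.064 = 59.2
E = 59.2 * 23.9 / 100 = 14.15 t/ha

14.15


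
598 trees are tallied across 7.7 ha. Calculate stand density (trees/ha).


Formula: Stand Density = N_trees / Area_ha
Density = 598 trees / 7.7 ha
Density = 78 trees/ha

78


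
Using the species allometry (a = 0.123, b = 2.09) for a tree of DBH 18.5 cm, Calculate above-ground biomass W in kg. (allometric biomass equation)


Formula: W = a * DBH^b  (allometric power law)
DBH^b = 18.5^2.09 = 445.0296
W = 0.123 * 445.0296 = 54.7 kg

54.7


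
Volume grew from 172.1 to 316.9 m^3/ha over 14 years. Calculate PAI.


Formula: PAI = (V_T2 - V_T1) / (T2 - T1)
Volume increment = 316.9 - 172.1 = 144.8 m^3/ha
PAI = 144.8 / 14 = 10.34 m^3/ha/year

10.34


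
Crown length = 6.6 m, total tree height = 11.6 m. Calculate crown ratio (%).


Formula: Crown Ratio = (Crown Length / Total Height) * 100
CR = (6.6 m / 11.6 m) * 100
CR = 0.569 * 100 = 56.9%

56.9


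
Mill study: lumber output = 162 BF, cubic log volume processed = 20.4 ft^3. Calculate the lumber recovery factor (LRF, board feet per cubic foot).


Formula: LRF = Lumber Output (BF) / Log Input (ft^3)
LRF = 162 BF / 20.4 ft^3
LRF = 7.94 BF/ft^3

7.94


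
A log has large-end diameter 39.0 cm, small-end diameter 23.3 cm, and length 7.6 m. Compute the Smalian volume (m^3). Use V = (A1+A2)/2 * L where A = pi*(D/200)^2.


Smalian: V = (A1 + A2)/2 * L,  A = pi*(D/200)^2
A1 = pi*(39.0/200)^2 = 0.119459 m^2
A2 = pi*(23.3/200)^2 = 0.042638 m^2
V = (0.119459+0.042638)/2*7.6 = 0.616 m^3

0.616


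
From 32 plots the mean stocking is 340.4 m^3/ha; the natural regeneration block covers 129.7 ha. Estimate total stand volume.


Formula: Total Volume = Mean Volume per ha * Total Area
Total Volume = 340.4 m^3/ha * 129.7 ha
Total Volume = 44150 m^3

44150


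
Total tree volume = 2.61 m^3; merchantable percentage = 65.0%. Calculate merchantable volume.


Formula: MV = V_total * (merchantable_pct / 100)
Merchantable fraction = 65.0% / 100 = 0.65
MV = 2.61 m^3 * 0.65 = 1.697 m^3

1.697


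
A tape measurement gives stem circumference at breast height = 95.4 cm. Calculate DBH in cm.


Formula: DBH = C / pi
DBH = 95.4 / pi
pi = 3.14159...
DBH = 30.4 cm

30.4


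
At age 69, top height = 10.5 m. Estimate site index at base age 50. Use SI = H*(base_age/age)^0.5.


Formula: SI = H_dom * (base_age / age)^0.5
Age ratio = 50 / 69 = 0.72464
sqrt(age_ratio) = 0.85126
SI = 10.5 * 0.85126 = 8.9 m

8.9


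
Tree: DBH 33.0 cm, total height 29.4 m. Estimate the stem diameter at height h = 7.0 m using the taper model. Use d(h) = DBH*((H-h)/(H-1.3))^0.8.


Taper: d(h) = DBH * ((H - h) / (H - 1.3))^0.8
Numerator = H - h = 29.4 - 7.0 = 22.4 m
Denominator = H - 1.3 = 29.4 - 1.3 = 28.1 m
Ratio = 22.4 / 28.1 = 0.79715
d = 33.0 * 0.79715^0.8 = 27.5 cm

27.5


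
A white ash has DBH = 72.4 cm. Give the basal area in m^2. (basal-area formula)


Formula: BA = pi * (DBH/2)^2 / 10000  (cm^2 to m^2)
Radius = DBH/2 = 72.4/2 = 36.2 cm
BA = pi * 36.2^2 / 10000
   = 4116.8687 cm^2 / 10000
   = 0.4117 m^2

0.4117


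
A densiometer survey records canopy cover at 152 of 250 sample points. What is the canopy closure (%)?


Formula: Canopy closure = covered points / total points * 100
Closure = 152 / 250 * 100
Closure = 0.608 * 100 = 60.8%

60.8


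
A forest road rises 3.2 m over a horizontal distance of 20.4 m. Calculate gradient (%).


Formula: Gradient = rise / run * 100
Gradient = 3.2 / 20.4 * 100 = 15.7%

15.7


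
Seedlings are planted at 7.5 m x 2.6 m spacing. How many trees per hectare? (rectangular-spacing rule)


Formula: TPH = 10000 m^2/ha / (spacing_x * spacing_y)
Area per tree = 7.5 m * 2.6 m = 19.5 m^2
TPH = 10000 / 19.5 = 513 trees/ha

513


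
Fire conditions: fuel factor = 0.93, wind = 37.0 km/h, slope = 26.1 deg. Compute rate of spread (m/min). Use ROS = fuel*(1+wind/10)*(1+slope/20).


Formula: ROS = fuel * (1 + wind/10) * (1 + slope/20)
Wind factor = 1 + 37.0/10 = 4.7
Slope factor = 1 + 26.1/20 = 2.305
ROS = 0.93 * 4.7 * 2.305 = 10.08 m/min

10.08


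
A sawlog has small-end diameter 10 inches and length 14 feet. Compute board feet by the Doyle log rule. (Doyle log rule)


Doyle: BF = (D - 4)^2 * L / 16
Adjusted diameter = 10 - 4 = 6 in
(D-4)^2 = 6^2 = 36
BF = 36 * 14 / 16 = 32 BF

32


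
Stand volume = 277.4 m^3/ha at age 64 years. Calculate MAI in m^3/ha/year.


Formula: MAI = Total Volume / Stand Age
MAI = 277.4 m^3/ha / 64 years
MAI = 4.33 m^3/ha/year

4.33


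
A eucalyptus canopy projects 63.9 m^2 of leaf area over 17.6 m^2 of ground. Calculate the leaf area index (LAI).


Formula: LAI = total leaf area / ground area  (dimensionless)
LAI = 63.9 m^2 / 17.6 m^2
LAI = 3.63

3.63


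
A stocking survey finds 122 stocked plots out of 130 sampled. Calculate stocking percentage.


Formula: Stocking % = stocked plots / total plots * 100
Stocking = 122 / 130 * 100
Stocking = 0.9385 * 100 = 93.8%

93.8


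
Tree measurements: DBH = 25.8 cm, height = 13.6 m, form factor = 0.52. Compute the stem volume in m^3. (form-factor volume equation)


Formula: V = pi * (DBH/200)^2 * H * ff
Radius = DBH/200 = 25.8/200 = 0.129 m
Radius^2 = 0.129^2 = 0.016641 m^2
V = pi * 0.016641 * 13.6 * 0.52
V = 0.37 m^3

0.37


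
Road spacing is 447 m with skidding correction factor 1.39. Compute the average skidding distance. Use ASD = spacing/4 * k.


Formula: ASD = (spacing / 4) * correction
Uncorrected distance = spacing / 4 = 447 / 4 = 111.75 m
ASD = 111.75 * 1.39 = 155 m

155


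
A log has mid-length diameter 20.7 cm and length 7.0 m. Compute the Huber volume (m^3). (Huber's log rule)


Huber: V = Am * L,  Am = pi*(Dm/200)^2
Am = pi*(20.7/200)^2 = 0.033654 m^2
V = 0.033654*7.0 = 0.2356 m^3

0.2356


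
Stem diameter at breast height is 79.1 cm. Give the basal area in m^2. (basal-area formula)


Formula: BA = pi * (DBH/2)^2 / 10000  (cm^2 to m^2)
Radius = DBH/2 = 79.1/2 = 39.55 cm
BA = pi * 39.55^2 / 10000
   = 4914.0871 cm^2 / 10000
   = 0.4914 m^2

0.4914


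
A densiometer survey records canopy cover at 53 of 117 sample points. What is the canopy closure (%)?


Formula: Canopy closure = covered points / total points * 100
Closure = 53 / 117 * 100
Closure = 0.453 * 100 = 45.3%

45.3


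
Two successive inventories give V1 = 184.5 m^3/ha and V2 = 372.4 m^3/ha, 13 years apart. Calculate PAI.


Formula: PAI = (V_T2 - V_T1) / (T2 - T1)
Volume increment = 372.4 - 184.5 = 187.9 m^3/ha
PAI = 187.9 / 13 = 14.45 m^3/ha/year

14.45


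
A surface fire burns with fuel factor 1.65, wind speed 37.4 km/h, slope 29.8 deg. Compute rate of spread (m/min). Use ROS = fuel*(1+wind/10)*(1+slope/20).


Formula: ROS = fuel * (1 + wind/10) * (1 + slope/20)
Wind factor = 1 + 37.4/10 = 4.74
Slope factor = 1 + 29.8/20 = 2.49
ROS = 1.65 * 4.74 * 2.49 = 19.47 m/min

19.47


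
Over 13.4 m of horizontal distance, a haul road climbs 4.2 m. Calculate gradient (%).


Formula: Gradient = rise / run * 100
Gradient = 4.2 / 13.4 * 100 = 31.3%

31.3


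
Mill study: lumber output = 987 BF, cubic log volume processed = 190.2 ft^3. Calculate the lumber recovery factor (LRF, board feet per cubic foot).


Formula: LRF = Lumber Output (BF) / Log Input (ft^3)
LRF = 987 BF / 190.2 ft^3
LRF = 5.19 BF/ft^3

5.19


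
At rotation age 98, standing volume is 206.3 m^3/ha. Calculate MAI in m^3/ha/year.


Formula: MAI = Total Volume / Stand Age
MAI = 206.3 m^3/ha / 98 years
MAI = 2.11 m^3/ha/year

2.11


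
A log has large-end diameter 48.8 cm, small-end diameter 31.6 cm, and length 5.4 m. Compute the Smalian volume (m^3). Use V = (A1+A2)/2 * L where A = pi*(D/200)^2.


Smalian: V = (A1 + A2)/2 * L,  A = pi*(D/200)^2
A1 = pi*(48.8/200)^2 = 0.187038 m^2
A2 = pi*(31.6/200)^2 = 0.078427 m^2
V = (0.187038+0.078427)/2*5.4 = 0.7168 m^3

0.7168


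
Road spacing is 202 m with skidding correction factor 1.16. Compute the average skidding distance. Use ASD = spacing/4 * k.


Formula: ASD = (spacing / 4) * correction
Uncorrected distance = spacing / 4 = 202 / 4 = 50.5 m
ASD = 50.5 * 1.16 = 59 m

59


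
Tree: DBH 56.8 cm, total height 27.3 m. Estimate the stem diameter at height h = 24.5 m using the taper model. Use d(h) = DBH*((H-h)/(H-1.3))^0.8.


Taper: d(h) = DBH * ((H - h) / (H - 1.3))^0.8
Numerator = H - h = 27.3 - 24.5 = 2.8 m
Denominator = H - 1.3 = 27.3 - 1.3 = 26.0 m
Ratio = 2.8 / 26.0 = 0.10769
d = 56.8 * 0.10769^0.8 = 9.6 cm

9.6


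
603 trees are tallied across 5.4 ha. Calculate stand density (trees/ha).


Formula: Stand Density = N_trees / Area_ha
Density = 603 trees / 5.4 ha
Density = 112 trees/ha

112


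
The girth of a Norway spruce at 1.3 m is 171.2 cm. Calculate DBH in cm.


Formula: DBH = C / pi
DBH = 171.2 / pi
pi = 3.14159...
DBH = 54.5 cm

54.5


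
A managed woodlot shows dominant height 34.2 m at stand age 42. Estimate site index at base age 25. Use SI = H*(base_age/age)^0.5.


Formula: SI = H_dom * (base_age / age)^0.5
Age ratio = 25 / 42 = 0.59524
sqrt(age_ratio) = 0.77152
SI = 34.2 * 0.77152 = 26.4 m

26.4


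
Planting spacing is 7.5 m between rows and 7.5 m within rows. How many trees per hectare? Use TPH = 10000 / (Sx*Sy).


Formula: TPH = 10000 m^2/ha / (spacing_x * spacing_y)
Area per tree = 7.5 m * 7.5 m = 56.25 m^2
TPH = 10000 / 56.25 = 178 trees/ha

178


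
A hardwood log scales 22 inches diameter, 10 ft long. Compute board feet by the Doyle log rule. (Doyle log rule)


Doyle: BF = (D - 4)^2 * L / 16
Adjusted diameter = 22 - 4 = 18 in
(D-4)^2 = 18^2 = 324
BF = 324 * 10 / 16 = 203 BF

203


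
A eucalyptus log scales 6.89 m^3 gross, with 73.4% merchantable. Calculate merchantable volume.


Formula: MV = V_total * (merchantable_pct / 100)
Merchantable fraction = 73.4% / 100 = 0.734
MV = 6.89 m^3 * 0.734 = 5.057 m^3

5.057


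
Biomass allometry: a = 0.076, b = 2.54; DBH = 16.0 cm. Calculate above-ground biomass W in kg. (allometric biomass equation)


Formula: W = a * DBH^b  (allometric power law)
DBH^b = 16.0^2.54 = 1144.102
W = 0.076 * 1144.102 = 87.0 kg

87.0


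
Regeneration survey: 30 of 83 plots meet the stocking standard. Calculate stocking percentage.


Formula: Stocking % = stocked plots / total plots * 100
Stocking = 30 / 83 * 100
Stocking = 0.3614 * 100 = 36.1%

36.1


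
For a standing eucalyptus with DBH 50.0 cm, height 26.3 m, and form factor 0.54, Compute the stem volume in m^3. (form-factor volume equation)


Formula: V = pi * (DBH/200)^2 * H * ff
Radius = DBH/200 = 50.0/200 = 0.25 m
Radius^2 = 0.25^2 = 0.0625 m^2
V = pi * 0.0625 * 26.3 * 0.54
V = 2.789 m^3

2.789
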